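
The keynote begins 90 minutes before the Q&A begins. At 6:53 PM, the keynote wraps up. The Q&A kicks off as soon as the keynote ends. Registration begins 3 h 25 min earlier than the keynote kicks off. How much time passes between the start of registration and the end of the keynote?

4 hours 55 minutes

The Q&A starts at 6:53 PM.
The keynote starts at 6:53 PM − 90 min = 5:23 PM.
Registration starts at 5:23 PM − 205 min = 1:58 PM.
From 1:58 PM to 6:53 PM is 4 hours 55 minutes.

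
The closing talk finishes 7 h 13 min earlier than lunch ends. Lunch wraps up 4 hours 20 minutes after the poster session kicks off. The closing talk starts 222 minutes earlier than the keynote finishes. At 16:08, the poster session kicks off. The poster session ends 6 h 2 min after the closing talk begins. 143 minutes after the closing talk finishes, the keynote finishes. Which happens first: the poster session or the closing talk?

Lunch ends at 16:08 + 260 min = 20:28.
The closing talk ends at 20:28 − 433 min = 13:15.
The keynote ends at 13:15 + 143 min = 15:38.
The closing talk starts at 15:38 − 222 min = 11:56.
The poster session starts at 16:08 and the closing talk starts at 11:56, so the closing talk is first.

the closing talk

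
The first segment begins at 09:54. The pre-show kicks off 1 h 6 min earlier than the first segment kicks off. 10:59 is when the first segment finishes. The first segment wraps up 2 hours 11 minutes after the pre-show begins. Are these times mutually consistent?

The pre-show starts at 09:54 − 66 min = 08:48.
The first segment ends at 08:48 + 131 min = 10:59.
That matches the stated 10:59, so the schedule is consistent.

Yes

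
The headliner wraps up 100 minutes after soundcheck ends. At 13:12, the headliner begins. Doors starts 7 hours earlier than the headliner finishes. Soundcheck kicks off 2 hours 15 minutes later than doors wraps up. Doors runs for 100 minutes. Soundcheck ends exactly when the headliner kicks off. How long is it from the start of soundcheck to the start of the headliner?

1 hour 25 minutes

Soundcheck ends at 13:12.
The headliner ends at 13:12 + 100 min = 14:52.
Doors starts at 14:52 − 420 min = 07:52.
Doors ends at 07:52 + 100 min = 09:32.
Soundcheck starts at 09:32 + 135 min = 11:47.
From 11:47 to 13:12 is 1 hour 25 minutes.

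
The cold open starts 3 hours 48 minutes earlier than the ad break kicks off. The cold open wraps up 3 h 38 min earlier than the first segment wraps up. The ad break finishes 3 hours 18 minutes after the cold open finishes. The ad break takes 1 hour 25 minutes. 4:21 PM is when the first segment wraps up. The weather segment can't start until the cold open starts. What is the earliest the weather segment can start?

The cold open ends at 4:21 PM − 218 min = 12:43 PM.
The ad break ends at 12:43 PM + 198 min = 4:01 PM.
The ad break starts at 4:01 PM − 85 min = 2:36 PM.
The cold open starts at 2:36 PM − 228 min = 10:48 AM.
The weather segment is bounded by the cold open, so the earliest it can start is 10:48 AM.

10:48 AM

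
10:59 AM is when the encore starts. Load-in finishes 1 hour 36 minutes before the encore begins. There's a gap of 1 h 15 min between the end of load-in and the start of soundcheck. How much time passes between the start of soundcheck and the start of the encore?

Load-in ends at 10:59 AM − 96 min = 9:23 AM.
Soundcheck starts at 9:23 AM + 75 min = 10:38 AM.
From 10:38 AM to 10:59 AM is 21 minutes.

21 minutes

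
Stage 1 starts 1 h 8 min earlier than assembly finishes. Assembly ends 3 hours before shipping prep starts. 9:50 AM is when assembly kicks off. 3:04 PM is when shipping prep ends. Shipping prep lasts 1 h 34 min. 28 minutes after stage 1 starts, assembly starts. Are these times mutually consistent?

Shipping prep starts at 3:04 PM − 94 min = 1:30 PM.
Assembly ends at 1:30 PM − 180 min = 10:30 AM.
Stage 1 starts at 10:30 AM − 68 min = 9:22 AM.
Assembly starts at 9:22 AM + 28 min = 9:50 AM.
That matches the stated 9:50 AM, so the schedule is consistent.

Yes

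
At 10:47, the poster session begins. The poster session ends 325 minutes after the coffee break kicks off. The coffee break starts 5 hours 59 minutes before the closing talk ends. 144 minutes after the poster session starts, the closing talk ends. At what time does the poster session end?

12:37

The closing talk ends at 10:47 + 144 min = 13:11.
The coffee break starts at 13:11 − 359 min = 07:12.
The poster session ends at 07:12 + 325 min = 12:37.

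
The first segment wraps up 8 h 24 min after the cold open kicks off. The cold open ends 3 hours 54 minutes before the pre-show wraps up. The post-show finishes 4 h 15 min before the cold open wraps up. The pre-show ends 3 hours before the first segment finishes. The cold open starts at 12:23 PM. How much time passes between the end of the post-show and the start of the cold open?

The first segment ends at 12:23 PM + 504 min = 8:47 PM.
The pre-show ends at 8:47 PM − 180 min = 5:47 PM.
The cold open ends at 5:47 PM − 234 min = 1:53 PM.
The post-show ends at 1:53 PM − 255 min = 9:38 AM.
From 9:38 AM to 12:23 PM is 165 minutes.

165 minutes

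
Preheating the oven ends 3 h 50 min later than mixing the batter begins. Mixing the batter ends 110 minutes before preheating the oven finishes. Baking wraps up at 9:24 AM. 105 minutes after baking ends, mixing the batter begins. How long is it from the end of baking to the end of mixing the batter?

3 hours 45 minutes

Mixing the batter starts at 9:24 AM + 105 min = 11:09 AM.
Preheating the oven ends at 11:09 AM + 230 min = 2:59 PM.
Mixing the batter ends at 2:59 PM − 110 min = 1:09 PM.
From 9:24 AM to 1:09 PM is 3 hours 45 minutes.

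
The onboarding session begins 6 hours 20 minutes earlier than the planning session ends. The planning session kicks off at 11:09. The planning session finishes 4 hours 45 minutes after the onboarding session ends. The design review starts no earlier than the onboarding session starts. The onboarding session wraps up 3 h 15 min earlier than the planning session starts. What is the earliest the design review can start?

The onboarding session ends at 11:09 − 195 min = 07:54.
The planning session ends at 07:54 + 285 min = 12:39.
The onboarding session starts at 12:39 − 380 min = 06:19.
The design review is bounded by the onboarding session, so the earliest it can start is 06:19.

06:19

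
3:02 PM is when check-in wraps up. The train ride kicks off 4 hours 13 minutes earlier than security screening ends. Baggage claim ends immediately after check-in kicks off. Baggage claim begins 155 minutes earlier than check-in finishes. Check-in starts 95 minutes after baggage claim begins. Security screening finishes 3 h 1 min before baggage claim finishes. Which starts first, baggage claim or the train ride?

the train ride

Baggage claim starts at 3:02 PM − 155 min = 12:27 PM.
Check-in starts at 12:27 PM + 95 min = 2:02 PM.
So baggage claim ends at 2:02 PM.
Security screening ends at 2:02 PM − 181 min = 11:01 AM.
The train ride starts at 11:01 AM − 253 min = 6:48 AM.
Baggage claim starts at 12:27 PM and the train ride starts at 6:48 AM, so the train ride is first.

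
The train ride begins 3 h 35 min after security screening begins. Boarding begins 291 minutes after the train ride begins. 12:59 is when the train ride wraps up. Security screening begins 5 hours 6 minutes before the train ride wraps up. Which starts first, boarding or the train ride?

Security screening starts at 12:59 − 306 min = 07:53.
The train ride starts at 07:53 + 215 min = 11:28.
Boarding starts at 11:28 + 291 min = 16:19.
Boarding starts at 16:19 and the train ride starts at 11:28, so the train ride is first.

the train ride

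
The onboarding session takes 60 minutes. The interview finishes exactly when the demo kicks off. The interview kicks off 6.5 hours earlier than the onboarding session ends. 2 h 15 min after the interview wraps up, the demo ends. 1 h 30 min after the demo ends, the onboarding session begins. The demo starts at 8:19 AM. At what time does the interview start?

6:34 AM

The interview ends at 8:19 AM.
The demo ends at 8:19 AM + 135 min = 10:34 AM.
The onboarding session starts at 10:34 AM + 90 min = 12:04 PM.
The onboarding session ends at 12:04 PM + 60 min = 1:04 PM.
The interview starts at 1:04 PM − 390 min = 6:34 AM.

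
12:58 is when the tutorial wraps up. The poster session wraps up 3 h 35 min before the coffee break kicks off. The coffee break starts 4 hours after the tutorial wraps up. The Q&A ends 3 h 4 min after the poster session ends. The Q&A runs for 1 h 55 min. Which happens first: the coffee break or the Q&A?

The coffee break starts at 12:58 + 240 min = 16:58.
The poster session ends at 16:58 − 215 min = 13:23.
The Q&A ends at 13:23 + 184 min = 16:27.
The Q&A starts at 16:27 − 115 min = 14:32.
The coffee break starts at 16:58 and the Q&A starts at 14:32, so the Q&A is first.

the Q&A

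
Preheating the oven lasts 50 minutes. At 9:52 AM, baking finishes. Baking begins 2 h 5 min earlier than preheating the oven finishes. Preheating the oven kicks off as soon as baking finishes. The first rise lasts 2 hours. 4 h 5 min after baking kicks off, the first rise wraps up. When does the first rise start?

10:42 AM

Preheating the oven starts at 9:52 AM.
Preheating the oven ends at 9:52 AM + 50 min = 10:42 AM.
Baking starts at 10:42 AM − 125 min = 8:37 AM.
The first rise ends at 8:37 AM + 245 min = 12:42 PM.
The first rise starts at 12:42 PM − 120 min = 10:42 AM.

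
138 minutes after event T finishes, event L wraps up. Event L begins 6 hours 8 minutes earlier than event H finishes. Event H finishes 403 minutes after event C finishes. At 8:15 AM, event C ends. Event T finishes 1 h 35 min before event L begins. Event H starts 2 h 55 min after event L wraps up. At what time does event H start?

12:28 PM

Event H ends at 8:15 AM + 403 min = 2:58 PM.
Event L starts at 2:58 PM − 368 min = 8:50 AM.
Event T ends at 8:50 AM − 95 min = 7:15 AM.
Event L ends at 7:15 AM + 138 min = 9:33 AM.
Event H starts at 9:33 AM + 175 min = 12:28 PM.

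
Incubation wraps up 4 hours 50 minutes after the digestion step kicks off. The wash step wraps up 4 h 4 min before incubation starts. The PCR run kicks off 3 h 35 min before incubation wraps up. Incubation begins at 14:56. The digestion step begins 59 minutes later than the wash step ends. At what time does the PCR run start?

The wash step ends at 14:56 − 244 min = 10:52.
The digestion step starts at 10:52 + 59 min = 11:51.
Incubation ends at 11:51 + 290 min = 16:41.
The PCR run starts at 16:41 − 215 min = 13:06.

13:06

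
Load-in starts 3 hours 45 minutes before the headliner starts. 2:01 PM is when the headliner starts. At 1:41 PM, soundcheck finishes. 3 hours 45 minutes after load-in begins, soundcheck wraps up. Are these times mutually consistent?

No

Load-in starts at 2:01 PM − 225 min = 10:16 AM.
Soundcheck ends at 10:16 AM + 225 min = 2:01 PM.
But soundcheck is also said to end at 1:41 PM — a 20-minute conflict.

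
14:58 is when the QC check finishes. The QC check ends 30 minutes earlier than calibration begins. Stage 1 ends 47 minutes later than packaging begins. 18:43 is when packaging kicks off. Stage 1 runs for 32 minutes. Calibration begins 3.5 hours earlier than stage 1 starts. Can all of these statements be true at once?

Yes

Stage 1 ends at 18:43 + 47 min = 19:30.
Stage 1 starts at 19:30 − 32 min = 18:58.
Calibration starts at 18:58 − 210 min = 15:28.
The QC check ends at 15:28 − 30 min = 14:58.
That matches the stated 14:58, so the schedule is consistent.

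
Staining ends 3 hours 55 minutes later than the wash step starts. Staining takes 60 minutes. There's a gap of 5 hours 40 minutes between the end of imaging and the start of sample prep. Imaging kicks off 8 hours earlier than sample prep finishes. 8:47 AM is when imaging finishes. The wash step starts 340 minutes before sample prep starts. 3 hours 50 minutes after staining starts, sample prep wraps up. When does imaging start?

7:32 AM

Sample prep starts at 8:47 AM + 340 min = 2:27 PM.
The wash step starts at 2:27 PM − 340 min = 8:47 AM.
Staining ends at 8:47 AM + 235 min = 12:42 PM.
Staining starts at 12:42 PM − 60 min = 11:42 AM.
Sample prep ends at 11:42 AM + 230 min = 3:32 PM.
Imaging starts at 3:32 PM − 480 min = 7:32 AM.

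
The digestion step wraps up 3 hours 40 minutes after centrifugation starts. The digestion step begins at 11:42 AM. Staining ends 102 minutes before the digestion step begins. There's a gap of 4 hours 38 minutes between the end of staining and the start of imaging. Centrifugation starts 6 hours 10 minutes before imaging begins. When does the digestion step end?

12:08 PM

Staining ends at 11:42 AM − 102 min = 10:00 AM.
Imaging starts at 10:00 AM + 278 min = 2:38 PM.
Centrifugation starts at 2:38 PM − 370 min = 8:28 AM.
The digestion step ends at 8:28 AM + 220 min = 12:08 PM.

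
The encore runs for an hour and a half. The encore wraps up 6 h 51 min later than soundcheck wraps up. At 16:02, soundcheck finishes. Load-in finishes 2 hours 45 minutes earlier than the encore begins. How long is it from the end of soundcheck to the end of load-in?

156 minutes

The encore ends at 16:02 + 411 min = 22:53.
The encore starts at 22:53 − 90 min = 21:23.
Load-in ends at 21:23 − 165 min = 18:38.
From 16:02 to 18:38 is 156 minutes.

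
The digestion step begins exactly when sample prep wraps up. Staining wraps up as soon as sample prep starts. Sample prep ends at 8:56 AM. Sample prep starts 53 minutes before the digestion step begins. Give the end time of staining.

8:03 AM

The digestion step starts at 8:56 AM.
Sample prep starts at 8:56 AM − 53 min = 8:03 AM.
So staining ends at 8:03 AM.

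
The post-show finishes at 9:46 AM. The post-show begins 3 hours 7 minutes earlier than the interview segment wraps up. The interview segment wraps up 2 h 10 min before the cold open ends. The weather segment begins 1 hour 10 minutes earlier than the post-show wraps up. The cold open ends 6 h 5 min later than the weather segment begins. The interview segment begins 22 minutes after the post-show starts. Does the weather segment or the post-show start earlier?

The weather segment starts at 9:46 AM − 70 min = 8:36 AM.
The cold open ends at 8:36 AM + 365 min = 2:41 PM.
The interview segment ends at 2:41 PM − 130 min = 12:31 PM.
The post-show starts at 12:31 PM − 187 min = 9:24 AM.
The weather segment starts at 8:36 AM and the post-show starts at 9:24 AM, so the weather segment is first.

the weather segment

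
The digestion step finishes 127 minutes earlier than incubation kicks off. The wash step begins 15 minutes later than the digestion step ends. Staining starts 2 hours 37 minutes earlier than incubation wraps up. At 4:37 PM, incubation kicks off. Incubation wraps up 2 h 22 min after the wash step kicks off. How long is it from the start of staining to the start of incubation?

2 hours 7 minutes

The digestion step ends at 4:37 PM − 127 min = 2:30 PM.
The wash step starts at 2:30 PM + 15 min = 2:45 PM.
Incubation ends at 2:45 PM + 142 min = 5:07 PM.
Staining starts at 5:07 PM − 157 min = 2:30 PM.
From 2:30 PM to 4:37 PM is 2 hours 7 minutes.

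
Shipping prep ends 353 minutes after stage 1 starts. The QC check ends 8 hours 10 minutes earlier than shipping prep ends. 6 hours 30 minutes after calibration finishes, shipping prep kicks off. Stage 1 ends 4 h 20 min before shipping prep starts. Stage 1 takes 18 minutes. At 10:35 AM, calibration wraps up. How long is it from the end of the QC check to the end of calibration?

25 minutes

Shipping prep starts at 10:35 AM + 390 min = 5:05 PM.
Stage 1 ends at 5:05 PM − 260 min = 12:45 PM.
Stage 1 starts at 12:45 PM − 18 min = 12:27 PM.
Shipping prep ends at 12:27 PM + 353 min = 6:20 PM.
The QC check ends at 6:20 PM − 490 min = 10:10 AM.
From 10:10 AM to 10:35 AM is 25 minutes.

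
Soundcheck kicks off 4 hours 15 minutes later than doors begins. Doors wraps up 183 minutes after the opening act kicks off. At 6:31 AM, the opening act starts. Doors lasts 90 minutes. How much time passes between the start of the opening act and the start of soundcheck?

5 hours 48 minutes

Doors ends at 6:31 AM + 183 min = 9:34 AM.
Doors starts at 9:34 AM − 90 min = 8:04 AM.
Soundcheck starts at 8:04 AM + 255 min = 12:19 PM.
From 6:31 AM to 12:19 PM is 5 hours 48 minutes.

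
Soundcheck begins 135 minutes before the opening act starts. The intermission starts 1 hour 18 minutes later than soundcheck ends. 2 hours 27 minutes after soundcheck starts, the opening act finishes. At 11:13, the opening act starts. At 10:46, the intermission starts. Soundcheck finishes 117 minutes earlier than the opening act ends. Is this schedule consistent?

Yes

Soundcheck starts at 11:13 − 135 min = 08:58.
The opening act ends at 08:58 + 147 min = 11:25.
Soundcheck ends at 11:25 − 117 min = 09:28.
The intermission starts at 09:28 + 78 min = 10:46.
That matches the stated 10:46, so the schedule is consistent.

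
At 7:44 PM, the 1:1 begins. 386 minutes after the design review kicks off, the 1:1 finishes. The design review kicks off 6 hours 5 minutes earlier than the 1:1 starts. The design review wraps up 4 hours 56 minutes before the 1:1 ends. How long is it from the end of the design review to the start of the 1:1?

275 minutes

The design review starts at 7:44 PM − 365 min = 1:39 PM.
The 1:1 ends at 1:39 PM + 386 min = 8:05 PM.
The design review ends at 8:05 PM − 296 min = 3:09 PM.
From 3:09 PM to 7:44 PM is 275 minutes.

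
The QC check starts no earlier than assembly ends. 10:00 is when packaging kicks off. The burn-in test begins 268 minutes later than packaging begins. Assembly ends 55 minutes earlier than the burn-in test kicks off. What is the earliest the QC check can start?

13:33

The burn-in test starts at 10:00 + 268 min = 14:28.
Assembly ends at 14:28 − 55 min = 13:33.
The QC check is bounded by assembly, so the earliest it can start is 13:33.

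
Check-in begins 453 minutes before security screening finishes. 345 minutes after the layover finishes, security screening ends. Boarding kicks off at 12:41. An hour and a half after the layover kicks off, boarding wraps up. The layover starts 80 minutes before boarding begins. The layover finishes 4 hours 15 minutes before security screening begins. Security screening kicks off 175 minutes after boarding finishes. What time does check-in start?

09:43

The layover starts at 12:41 − 80 min = 11:21.
Boarding ends at 11:21 + 90 min = 12:51.
Security screening starts at 12:51 + 175 min = 15:46.
The layover ends at 15:46 − 255 min = 11:31.
Security screening ends at 11:31 + 345 min = 17:16.
Check-in starts at 17:16 − 453 min = 09:43.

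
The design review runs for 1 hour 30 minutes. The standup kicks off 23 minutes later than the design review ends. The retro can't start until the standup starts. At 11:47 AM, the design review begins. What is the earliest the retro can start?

1:40 PM

The design review ends at 11:47 AM + 90 min = 1:17 PM.
The standup starts at 1:17 PM + 23 min = 1:40 PM.
The retro is bounded by the standup, so the earliest it can start is 1:40 PM.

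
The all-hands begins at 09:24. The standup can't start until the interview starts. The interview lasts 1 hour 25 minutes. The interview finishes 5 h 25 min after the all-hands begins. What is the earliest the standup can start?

13:24

The interview ends at 09:24 + 325 min = 14:49.
The interview starts at 14:49 − 85 min = 13:24.
The standup is bounded by the interview, so the earliest it can start is 13:24.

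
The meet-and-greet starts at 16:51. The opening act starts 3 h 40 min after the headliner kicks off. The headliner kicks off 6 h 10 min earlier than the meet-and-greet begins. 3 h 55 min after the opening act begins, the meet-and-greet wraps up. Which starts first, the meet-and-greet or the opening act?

the opening act

The headliner starts at 16:51 − 370 min = 10:41.
The opening act starts at 10:41 + 220 min = 14:21.
The meet-and-greet starts at 16:51 and the opening act starts at 14:21, so the opening act is first.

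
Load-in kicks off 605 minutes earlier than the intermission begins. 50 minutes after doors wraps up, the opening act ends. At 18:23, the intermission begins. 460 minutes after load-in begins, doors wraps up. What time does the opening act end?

16:48

Load-in starts at 18:23 − 605 min = 08:18.
Doors ends at 08:18 + 460 min = 15:58.
The opening act ends at 15:58 + 50 min = 16:48.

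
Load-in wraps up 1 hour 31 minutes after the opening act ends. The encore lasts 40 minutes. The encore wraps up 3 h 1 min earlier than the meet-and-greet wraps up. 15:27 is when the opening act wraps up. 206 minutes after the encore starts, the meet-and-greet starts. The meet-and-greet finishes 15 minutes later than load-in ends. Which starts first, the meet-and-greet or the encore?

Load-in ends at 15:27 + 91 min = 16:58.
The meet-and-greet ends at 16:58 + 15 min = 17:13.
The encore ends at 17:13 − 181 min = 14:12.
The encore starts at 14:12 − 40 min = 13:32.
The meet-and-greet starts at 13:32 + 206 min = 16:58.
The meet-and-greet starts at 16:58 and the encore starts at 13:32, so the encore is first.

the encore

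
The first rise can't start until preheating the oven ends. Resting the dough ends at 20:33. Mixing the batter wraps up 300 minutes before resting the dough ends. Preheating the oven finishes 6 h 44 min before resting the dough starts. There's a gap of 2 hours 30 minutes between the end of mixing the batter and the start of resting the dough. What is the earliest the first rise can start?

11:19

Mixing the batter ends at 20:33 − 300 min = 15:33.
Resting the dough starts at 15:33 + 150 min = 18:03.
Preheating the oven ends at 18:03 − 404 min = 11:19.
The first rise is bounded by preheating the oven, so the earliest it can start is 11:19.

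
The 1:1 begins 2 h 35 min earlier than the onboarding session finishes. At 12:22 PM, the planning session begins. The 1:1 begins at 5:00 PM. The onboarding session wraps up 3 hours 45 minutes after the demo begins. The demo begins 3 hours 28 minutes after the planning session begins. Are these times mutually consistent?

The demo starts at 12:22 PM + 208 min = 3:50 PM.
The onboarding session ends at 3:50 PM + 225 min = 7:35 PM.
The 1:1 starts at 7:35 PM − 155 min = 5:00 PM.
That matches the stated 5:00 PM, so the schedule is consistent.

Yes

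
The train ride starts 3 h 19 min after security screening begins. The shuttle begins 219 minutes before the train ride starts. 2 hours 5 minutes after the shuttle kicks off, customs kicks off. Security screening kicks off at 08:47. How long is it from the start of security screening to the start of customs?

1 hour 45 minutes

The train ride starts at 08:47 + 199 min = 12:06.
The shuttle starts at 12:06 − 219 min = 08:27.
Customs starts at 08:27 + 125 min = 10:32.
From 08:47 to 10:32 is 1 hour 45 minutes.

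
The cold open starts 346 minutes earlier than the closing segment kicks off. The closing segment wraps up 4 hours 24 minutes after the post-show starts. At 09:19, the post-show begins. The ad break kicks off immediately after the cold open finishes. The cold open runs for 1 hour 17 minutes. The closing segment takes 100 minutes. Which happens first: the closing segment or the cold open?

The closing segment ends at 09:19 + 264 min = 13:43.
The closing segment starts at 13:43 − 100 min = 12:03.
The cold open starts at 12:03 − 346 min = 06:17.
The closing segment starts at 12:03 and the cold open starts at 06:17, so the cold open is first.

the cold open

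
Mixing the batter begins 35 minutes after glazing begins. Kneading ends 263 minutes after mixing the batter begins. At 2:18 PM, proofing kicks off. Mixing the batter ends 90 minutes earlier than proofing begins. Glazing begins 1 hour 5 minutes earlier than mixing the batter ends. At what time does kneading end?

Mixing the batter ends at 2:18 PM − 90 min = 12:48 PM.
Glazing starts at 12:48 PM − 65 min = 11:43 AM.
Mixing the batter starts at 11:43 AM + 35 min = 12:18 PM.
Kneading ends at 12:18 PM + 263 min = 4:41 PM.

4:41 PM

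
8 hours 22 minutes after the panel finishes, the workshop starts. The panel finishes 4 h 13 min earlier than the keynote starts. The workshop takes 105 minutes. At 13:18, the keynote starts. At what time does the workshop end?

19:12

The panel ends at 13:18 − 253 min = 09:05.
The workshop starts at 09:05 + 502 min = 17:27.
The workshop ends at 17:27 + 105 min = 19:12.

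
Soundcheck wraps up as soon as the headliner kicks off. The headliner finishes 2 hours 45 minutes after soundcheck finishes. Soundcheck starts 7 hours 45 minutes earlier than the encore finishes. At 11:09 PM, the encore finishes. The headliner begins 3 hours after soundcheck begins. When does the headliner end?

Soundcheck starts at 11:09 PM − 465 min = 3:24 PM.
The headliner starts at 3:24 PM + 180 min = 6:24 PM.
So soundcheck ends at 6:24 PM.
The headliner ends at 6:24 PM + 165 min = 9:09 PM.

9:09 PM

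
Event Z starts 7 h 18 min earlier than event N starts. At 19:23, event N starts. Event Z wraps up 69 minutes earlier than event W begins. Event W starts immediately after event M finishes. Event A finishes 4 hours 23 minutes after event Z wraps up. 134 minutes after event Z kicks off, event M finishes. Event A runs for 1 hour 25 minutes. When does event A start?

16:08

Event Z starts at 19:23 − 438 min = 12:05.
Event M ends at 12:05 + 134 min = 14:19.
So event W starts at 14:19.
Event Z ends at 14:19 − 69 min = 13:10.
Event A ends at 13:10 + 263 min = 17:33.
Event A starts at 17:33 − 85 min = 16:08.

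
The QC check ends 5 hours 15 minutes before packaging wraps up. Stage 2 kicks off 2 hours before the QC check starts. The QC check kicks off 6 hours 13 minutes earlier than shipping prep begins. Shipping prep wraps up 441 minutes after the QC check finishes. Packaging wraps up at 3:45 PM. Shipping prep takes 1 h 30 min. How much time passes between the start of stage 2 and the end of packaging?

The QC check ends at 3:45 PM − 315 min = 10:30 AM.
Shipping prep ends at 10:30 AM + 441 min = 5:51 PM.
Shipping prep starts at 5:51 PM − 90 min = 4:21 PM.
The QC check starts at 4:21 PM − 373 min = 10:08 AM.
Stage 2 starts at 10:08 AM − 120 min = 8:08 AM.
From 8:08 AM to 3:45 PM is 7 hours 37 minutes.

7 hours 37 minutes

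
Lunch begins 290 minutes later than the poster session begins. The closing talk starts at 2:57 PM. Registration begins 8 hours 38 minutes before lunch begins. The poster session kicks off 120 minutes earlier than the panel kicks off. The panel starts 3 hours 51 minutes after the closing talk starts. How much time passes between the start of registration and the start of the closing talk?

1 hour 57 minutes

The panel starts at 2:57 PM + 231 min = 6:48 PM.
The poster session starts at 6:48 PM − 120 min = 4:48 PM.
Lunch starts at 4:48 PM + 290 min = 9:38 PM.
Registration starts at 9:38 PM − 518 min = 1:00 PM.
From 1:00 PM to 2:57 PM is 1 hour 57 minutes.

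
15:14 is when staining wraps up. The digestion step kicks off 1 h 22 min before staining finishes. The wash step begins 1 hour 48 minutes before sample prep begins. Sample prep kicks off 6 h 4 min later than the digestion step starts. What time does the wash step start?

The digestion step starts at 15:14 − 82 min = 13:52.
Sample prep starts at 13:52 + 364 min = 19:56.
The wash step starts at 19:56 − 108 min = 18:08.

18:08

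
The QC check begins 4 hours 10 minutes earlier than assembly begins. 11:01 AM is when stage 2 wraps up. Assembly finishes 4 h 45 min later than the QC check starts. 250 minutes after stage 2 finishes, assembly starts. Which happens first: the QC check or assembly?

the QC check

Assembly starts at 11:01 AM + 250 min = 3:11 PM.
The QC check starts at 3:11 PM − 250 min = 11:01 AM.
The QC check starts at 11:01 AM and assembly starts at 3:11 PM, so the QC check is first.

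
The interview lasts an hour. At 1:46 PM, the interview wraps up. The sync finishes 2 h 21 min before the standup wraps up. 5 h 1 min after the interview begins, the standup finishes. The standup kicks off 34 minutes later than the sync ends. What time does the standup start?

4:00 PM

The interview starts at 1:46 PM − 60 min = 12:46 PM.
The standup ends at 12:46 PM + 301 min = 5:47 PM.
The sync ends at 5:47 PM − 141 min = 3:26 PM.
The standup starts at 3:26 PM + 34 min = 4:00 PM.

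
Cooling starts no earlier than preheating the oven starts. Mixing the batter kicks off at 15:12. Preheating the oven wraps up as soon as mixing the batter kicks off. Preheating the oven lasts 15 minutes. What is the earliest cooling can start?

Preheating the oven ends at 15:12.
Preheating the oven starts at 15:12 − 15 min = 14:57.
Cooling is bounded by preheating the oven, so the earliest it can start is 14:57.

14:57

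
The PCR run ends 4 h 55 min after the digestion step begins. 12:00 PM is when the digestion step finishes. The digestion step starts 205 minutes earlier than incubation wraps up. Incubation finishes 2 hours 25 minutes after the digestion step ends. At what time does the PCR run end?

3:55 PM

Incubation ends at 12:00 PM + 145 min = 2:25 PM.
The digestion step starts at 2:25 PM − 205 min = 11:00 AM.
The PCR run ends at 11:00 AM + 295 min = 3:55 PM.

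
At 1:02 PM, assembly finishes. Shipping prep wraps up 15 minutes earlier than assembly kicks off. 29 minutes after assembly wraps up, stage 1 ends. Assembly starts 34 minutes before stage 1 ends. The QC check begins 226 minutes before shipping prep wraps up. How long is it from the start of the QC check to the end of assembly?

4 hours 6 minutes

Stage 1 ends at 1:02 PM + 29 min = 1:31 PM.
Assembly starts at 1:31 PM − 34 min = 12:57 PM.
Shipping prep ends at 12:57 PM − 15 min = 12:42 PM.
The QC check starts at 12:42 PM − 226 min = 8:56 AM.
From 8:56 AM to 1:02 PM is 4 hours 6 minutes.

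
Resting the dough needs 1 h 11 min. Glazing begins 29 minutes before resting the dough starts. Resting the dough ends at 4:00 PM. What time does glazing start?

Resting the dough starts at 4:00 PM − 71 min = 2:49 PM.
Glazing starts at 2:49 PM − 29 min = 2:20 PM.

2:20 PM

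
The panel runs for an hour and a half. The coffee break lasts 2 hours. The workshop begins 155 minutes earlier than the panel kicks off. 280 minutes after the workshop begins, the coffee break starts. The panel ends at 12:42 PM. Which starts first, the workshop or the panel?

The panel starts at 12:42 PM − 90 min = 11:12 AM.
The workshop starts at 11:12 AM − 155 min = 8:37 AM.
The workshop starts at 8:37 AM and the panel starts at 11:12 AM, so the workshop is first.

the workshop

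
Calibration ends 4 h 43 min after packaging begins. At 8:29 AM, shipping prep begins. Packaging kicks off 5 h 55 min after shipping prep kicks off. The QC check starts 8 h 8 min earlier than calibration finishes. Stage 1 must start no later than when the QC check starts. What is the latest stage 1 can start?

Packaging starts at 8:29 AM + 355 min = 2:24 PM.
Calibration ends at 2:24 PM + 283 min = 7:07 PM.
The QC check starts at 7:07 PM − 488 min = 10:59 AM.
Stage 1 is bounded by the QC check, so the latest it can start is 10:59 AM.

10:59 AM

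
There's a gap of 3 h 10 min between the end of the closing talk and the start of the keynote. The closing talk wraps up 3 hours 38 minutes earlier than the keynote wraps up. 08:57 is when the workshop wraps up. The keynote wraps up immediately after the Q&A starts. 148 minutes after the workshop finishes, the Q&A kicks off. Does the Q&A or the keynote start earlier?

the keynote

The Q&A starts at 08:57 + 148 min = 11:25.
So the keynote ends at 11:25.
The closing talk ends at 11:25 − 218 min = 07:47.
The keynote starts at 07:47 + 190 min = 10:57.
The Q&A starts at 11:25 and the keynote starts at 10:57, so the keynote is first.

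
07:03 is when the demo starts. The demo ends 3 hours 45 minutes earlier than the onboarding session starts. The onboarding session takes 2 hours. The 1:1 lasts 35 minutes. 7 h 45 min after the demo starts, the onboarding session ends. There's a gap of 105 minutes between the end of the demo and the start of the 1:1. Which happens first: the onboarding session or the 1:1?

The onboarding session ends at 07:03 + 465 min = 14:48.
The onboarding session starts at 14:48 − 120 min = 12:48.
The demo ends at 12:48 − 225 min = 09:03.
The 1:1 starts at 09:03 + 105 min = 10:48.
The onboarding session starts at 12:48 and the 1:1 starts at 10:48, so the 1:1 is first.

the 1:1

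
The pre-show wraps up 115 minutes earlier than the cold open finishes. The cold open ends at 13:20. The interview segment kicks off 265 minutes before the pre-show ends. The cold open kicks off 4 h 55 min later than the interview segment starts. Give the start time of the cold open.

The pre-show ends at 13:20 − 115 min = 11:25.
The interview segment starts at 11:25 − 265 min = 07:00.
The cold open starts at 07:00 + 295 min = 11:55.

11:55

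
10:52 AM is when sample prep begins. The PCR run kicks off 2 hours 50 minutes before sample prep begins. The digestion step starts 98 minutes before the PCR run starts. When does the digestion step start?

The PCR run starts at 10:52 AM − 170 min = 8:02 AM.
The digestion step starts at 8:02 AM − 98 min = 6:24 AM.

6:24 AM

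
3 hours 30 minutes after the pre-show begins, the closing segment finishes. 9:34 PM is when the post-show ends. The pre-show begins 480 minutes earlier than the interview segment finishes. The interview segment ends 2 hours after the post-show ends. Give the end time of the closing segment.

7:04 PM

The interview segment ends at 9:34 PM + 120 min = 11:34 PM.
The pre-show starts at 11:34 PM − 480 min = 3:34 PM.
The closing segment ends at 3:34 PM + 210 min = 7:04 PM.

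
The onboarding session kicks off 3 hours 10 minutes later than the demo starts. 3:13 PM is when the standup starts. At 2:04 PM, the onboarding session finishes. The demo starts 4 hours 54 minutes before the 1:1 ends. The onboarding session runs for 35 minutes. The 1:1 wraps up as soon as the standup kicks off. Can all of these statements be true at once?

The 1:1 ends at 3:13 PM.
The demo starts at 3:13 PM − 294 min = 10:19 AM.
The onboarding session starts at 10:19 AM + 190 min = 1:29 PM.
The onboarding session ends at 1:29 PM + 35 min = 2:04 PM.
That matches the stated 2:04 PM, so the schedule is consistent.

Yes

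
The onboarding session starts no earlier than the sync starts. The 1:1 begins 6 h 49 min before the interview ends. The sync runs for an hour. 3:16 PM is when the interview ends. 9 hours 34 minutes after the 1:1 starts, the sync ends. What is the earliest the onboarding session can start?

The 1:1 starts at 3:16 PM − 409 min = 8:27 AM.
The sync ends at 8:27 AM + 574 min = 6:01 PM.
The sync starts at 6:01 PM − 60 min = 5:01 PM.
The onboarding session is bounded by the sync, so the earliest it can start is 5:01 PM.

5:01 PM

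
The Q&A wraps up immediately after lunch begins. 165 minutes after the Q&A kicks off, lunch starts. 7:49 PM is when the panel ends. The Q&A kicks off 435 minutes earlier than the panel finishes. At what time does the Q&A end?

3:19 PM

The Q&A starts at 7:49 PM − 435 min = 12:34 PM.
Lunch starts at 12:34 PM + 165 min = 3:19 PM.
So the Q&A ends at 3:19 PM.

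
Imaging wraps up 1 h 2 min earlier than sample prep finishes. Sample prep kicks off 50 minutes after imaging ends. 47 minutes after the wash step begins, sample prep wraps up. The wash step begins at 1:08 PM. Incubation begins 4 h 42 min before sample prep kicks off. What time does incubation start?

Sample prep ends at 1:08 PM + 47 min = 1:55 PM.
Imaging ends at 1:55 PM − 62 min = 12:53 PM.
Sample prep starts at 12:53 PM + 50 min = 1:43 PM.
Incubation starts at 1:43 PM − 282 min = 9:01 AM.

9:01 AM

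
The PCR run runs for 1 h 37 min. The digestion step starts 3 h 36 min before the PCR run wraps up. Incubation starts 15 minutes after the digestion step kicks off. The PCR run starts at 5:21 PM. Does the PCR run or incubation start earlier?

The PCR run ends at 5:21 PM + 97 min = 6:58 PM.
The digestion step starts at 6:58 PM − 216 min = 3:22 PM.
Incubation starts at 3:22 PM + 15 min = 3:37 PM.
The PCR run starts at 5:21 PM and incubation starts at 3:37 PM, so incubation is first.

incubation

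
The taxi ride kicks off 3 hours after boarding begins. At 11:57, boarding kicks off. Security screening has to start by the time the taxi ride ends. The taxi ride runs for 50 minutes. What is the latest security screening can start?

15:47

The taxi ride starts at 11:57 + 180 min = 14:57.
The taxi ride ends at 14:57 + 50 min = 15:47.
Security screening is bounded by the taxi ride, so the latest it can start is 15:47.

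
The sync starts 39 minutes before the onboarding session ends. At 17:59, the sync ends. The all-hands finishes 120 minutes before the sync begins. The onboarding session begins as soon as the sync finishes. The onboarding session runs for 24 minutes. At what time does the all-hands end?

The onboarding session starts at 17:59.
The onboarding session ends at 17:59 + 24 min = 18:23.
The sync starts at 18:23 − 39 min = 17:44.
The all-hands ends at 17:44 − 120 min = 15:44.

15:44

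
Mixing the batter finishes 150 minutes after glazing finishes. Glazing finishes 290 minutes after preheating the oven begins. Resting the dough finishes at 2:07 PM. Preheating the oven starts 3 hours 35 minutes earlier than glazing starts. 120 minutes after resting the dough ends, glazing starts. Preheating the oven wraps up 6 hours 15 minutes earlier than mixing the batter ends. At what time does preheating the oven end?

Glazing starts at 2:07 PM + 120 min = 4:07 PM.
Preheating the oven starts at 4:07 PM − 215 min = 12:32 PM.
Glazing ends at 12:32 PM + 290 min = 5:22 PM.
Mixing the batter ends at 5:22 PM + 150 min = 7:52 PM.
Preheating the oven ends at 7:52 PM − 375 min = 1:37 PM.

1:37 PM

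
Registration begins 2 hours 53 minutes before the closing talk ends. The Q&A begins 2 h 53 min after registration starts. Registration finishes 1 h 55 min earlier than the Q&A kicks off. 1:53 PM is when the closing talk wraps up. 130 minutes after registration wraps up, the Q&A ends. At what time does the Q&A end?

Registration starts at 1:53 PM − 173 min = 11:00 AM.
The Q&A starts at 11:00 AM + 173 min = 1:53 PM.
Registration ends at 1:53 PM − 115 min = 11:58 AM.
The Q&A ends at 11:58 AM + 130 min = 2:08 PM.

2:08 PM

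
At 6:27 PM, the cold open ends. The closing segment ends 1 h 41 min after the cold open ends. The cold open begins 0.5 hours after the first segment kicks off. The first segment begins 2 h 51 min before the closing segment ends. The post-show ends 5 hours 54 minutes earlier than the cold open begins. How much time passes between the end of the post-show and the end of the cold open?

6 hours 34 minutes

The closing segment ends at 6:27 PM + 101 min = 8:08 PM.
The first segment starts at 8:08 PM − 171 min = 5:17 PM.
The cold open starts at 5:17 PM + 30 min = 5:47 PM.
The post-show ends at 5:47 PM − 354 min = 11:53 AM.
From 11:53 AM to 6:27 PM is 6 hours 34 minutes.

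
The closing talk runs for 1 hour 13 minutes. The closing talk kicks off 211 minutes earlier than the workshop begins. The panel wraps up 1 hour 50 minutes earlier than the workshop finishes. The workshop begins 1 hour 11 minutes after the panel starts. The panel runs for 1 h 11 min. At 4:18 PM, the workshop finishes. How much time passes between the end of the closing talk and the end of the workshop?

The panel ends at 4:18 PM − 110 min = 2:28 PM.
The panel starts at 2:28 PM − 71 min = 1:17 PM.
The workshop starts at 1:17 PM + 71 min = 2:28 PM.
The closing talk starts at 2:28 PM − 211 min = 10:57 AM.
The closing talk ends at 10:57 AM + 73 min = 12:10 PM.
From 12:10 PM to 4:18 PM is 4 hours 8 minutes.

4 hours 8 minutes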